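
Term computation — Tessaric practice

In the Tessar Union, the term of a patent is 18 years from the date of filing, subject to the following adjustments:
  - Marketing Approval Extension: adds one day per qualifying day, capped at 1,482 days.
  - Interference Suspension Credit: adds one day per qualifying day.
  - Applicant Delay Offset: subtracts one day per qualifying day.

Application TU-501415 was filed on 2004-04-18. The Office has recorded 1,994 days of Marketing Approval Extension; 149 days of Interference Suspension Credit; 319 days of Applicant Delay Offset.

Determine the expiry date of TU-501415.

2025-11-20

Base term: filing date + 18 years → 18 April 2022.
Marketing Approval Extension: 1994 days claimed exceeds the 1482-day cap, so +1482 days → 9 May 2026.
Interference Suspension Credit: +149 days → 5 October 2026.
Applicant Delay Offset: −319 days → 20 November 2025.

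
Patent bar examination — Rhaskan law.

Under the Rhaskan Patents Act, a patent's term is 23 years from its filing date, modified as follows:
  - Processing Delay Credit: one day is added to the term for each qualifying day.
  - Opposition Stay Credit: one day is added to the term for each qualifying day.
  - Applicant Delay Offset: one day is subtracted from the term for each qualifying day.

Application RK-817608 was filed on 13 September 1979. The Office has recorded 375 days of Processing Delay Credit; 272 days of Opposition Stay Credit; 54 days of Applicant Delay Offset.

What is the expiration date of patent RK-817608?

Base term: filing date + 23 years → 13 September 2002.
Processing Delay Credit: +375 days → 23 September 2003.
Opposition Stay Credit: +272 days → 21 June 2004.
Applicant Delay Offset: −54 days → 28 April 2004.

2004-04-28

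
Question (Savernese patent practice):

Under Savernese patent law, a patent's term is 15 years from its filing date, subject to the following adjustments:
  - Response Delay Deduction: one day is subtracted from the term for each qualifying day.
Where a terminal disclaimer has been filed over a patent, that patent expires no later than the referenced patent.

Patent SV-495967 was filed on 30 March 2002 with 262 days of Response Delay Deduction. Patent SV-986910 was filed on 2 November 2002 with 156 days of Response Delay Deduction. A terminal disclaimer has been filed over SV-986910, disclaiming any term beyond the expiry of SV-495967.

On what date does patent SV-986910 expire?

Natural term of SV-986910:
  Base: filing + 15 years → 2 November 2017.
  Response Delay Deduction: −156 days → 30 May 2017.
Expiry of referenced patent SV-495967:
  Base: filing + 15 years → 30 March 2017.
  Response Delay Deduction: −262 days → 11 July 2016.
Terminal disclaimer: SV-986910 expires on the earlier of 30 May 2017 and 11 July 2016.

July 11, 2016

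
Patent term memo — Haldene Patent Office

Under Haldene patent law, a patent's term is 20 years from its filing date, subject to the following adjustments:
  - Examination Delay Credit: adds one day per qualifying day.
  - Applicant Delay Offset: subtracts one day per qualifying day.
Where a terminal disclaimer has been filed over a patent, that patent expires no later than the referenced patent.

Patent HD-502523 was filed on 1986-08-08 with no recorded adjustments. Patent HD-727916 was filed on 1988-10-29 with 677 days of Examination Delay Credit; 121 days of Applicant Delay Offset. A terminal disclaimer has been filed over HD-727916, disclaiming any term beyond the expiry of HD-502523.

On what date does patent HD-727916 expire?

Natural term of HD-727916:
  Base: filing + 20 years → 29 October 2008.
  Examination Delay Credit: +677 days → 6 September 2010.
  Applicant Delay Offset: −121 days → 8 May 2010.
Expiry of referenced patent HD-502523:
  Base: filing + 20 years → 8 August 2006.
Terminal disclaimer: HD-727916 expires on the earlier of 8 May 2010 and 8 August 2006.

August 8, 2006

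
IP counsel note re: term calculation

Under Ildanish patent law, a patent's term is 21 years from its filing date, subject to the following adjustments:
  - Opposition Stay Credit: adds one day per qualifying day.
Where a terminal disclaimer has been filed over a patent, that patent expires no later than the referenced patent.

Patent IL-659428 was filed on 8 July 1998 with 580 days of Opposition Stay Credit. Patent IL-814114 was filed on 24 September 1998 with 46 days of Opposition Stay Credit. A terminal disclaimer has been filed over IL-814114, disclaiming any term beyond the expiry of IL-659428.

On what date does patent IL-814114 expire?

Natural term of IL-814114:
  Base: filing + 21 years → 24 September 2019.
  Opposition Stay Credit: +46 days → 9 November 2019.
Expiry of referenced patent IL-659428:
  Base: filing + 21 years → 8 July 2019.
  Opposition Stay Credit: +580 days → 7 February 2021.
Terminal disclaimer: IL-814114 expires on the earlier of 9 November 2019 and 7 February 2021.

November 9, 2019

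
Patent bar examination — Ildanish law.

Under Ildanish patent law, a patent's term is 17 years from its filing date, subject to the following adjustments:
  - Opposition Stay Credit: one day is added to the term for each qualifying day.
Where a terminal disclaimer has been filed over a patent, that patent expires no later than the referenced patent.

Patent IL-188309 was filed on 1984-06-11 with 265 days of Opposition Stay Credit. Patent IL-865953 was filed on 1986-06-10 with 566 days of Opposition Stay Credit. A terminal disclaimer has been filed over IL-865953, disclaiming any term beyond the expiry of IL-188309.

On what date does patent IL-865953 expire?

Natural term of IL-865953:
  Base: filing + 17 years → 10 June 2003.
  Opposition Stay Credit: +566 days → 27 December 2004.
Expiry of referenced patent IL-188309:
  Base: filing + 17 years → 11 June 2001.
  Opposition Stay Credit: +265 days → 3 March 2002.
Terminal disclaimer: IL-865953 expires on the earlier of 27 December 2004 and 3 March 2002.

March 3, 2002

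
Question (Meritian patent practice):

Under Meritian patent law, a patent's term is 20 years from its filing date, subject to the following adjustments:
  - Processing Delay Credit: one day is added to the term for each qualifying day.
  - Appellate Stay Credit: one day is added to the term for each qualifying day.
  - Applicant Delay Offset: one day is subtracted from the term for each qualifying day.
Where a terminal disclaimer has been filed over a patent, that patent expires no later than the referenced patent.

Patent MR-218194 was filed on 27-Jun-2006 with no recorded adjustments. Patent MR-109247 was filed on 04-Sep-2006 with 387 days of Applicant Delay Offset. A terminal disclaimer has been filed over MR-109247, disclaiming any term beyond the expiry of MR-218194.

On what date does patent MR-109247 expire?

Natural term of MR-109247:
  Base: filing + 20 years → 4 September 2026.
  Applicant Delay Offset: −387 days → 13 August 2025.
Expiry of referenced patent MR-218194:
  Base: filing + 20 years → 27 June 2026.
Terminal disclaimer: MR-109247 expires on the earlier of 13 August 2025 and 27 June 2026.

August 13, 2025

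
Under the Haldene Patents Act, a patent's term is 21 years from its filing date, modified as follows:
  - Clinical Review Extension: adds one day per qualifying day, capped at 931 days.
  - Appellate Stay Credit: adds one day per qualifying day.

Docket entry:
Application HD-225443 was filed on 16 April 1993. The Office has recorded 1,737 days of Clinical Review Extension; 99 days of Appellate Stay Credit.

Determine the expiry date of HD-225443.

Base term: filing date + 21 years → 16 April 2014.
Clinical Review Extension: 1737 days claimed exceeds the 931-day cap, so +931 days → 2 November 2016.
Appellate Stay Credit: +99 days → 9 February 2017.

2017-02-09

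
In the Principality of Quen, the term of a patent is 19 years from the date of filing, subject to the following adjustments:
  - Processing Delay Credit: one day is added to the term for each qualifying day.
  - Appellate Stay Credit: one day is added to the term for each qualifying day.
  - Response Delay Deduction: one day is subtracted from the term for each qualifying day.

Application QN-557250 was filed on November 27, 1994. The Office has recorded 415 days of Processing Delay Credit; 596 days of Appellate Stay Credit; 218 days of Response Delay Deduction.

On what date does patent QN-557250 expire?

January 29, 2016

Base term: filing date + 19 years → 27 November 2013.
Processing Delay Credit: +415 days → 16 January 2015.
Appellate Stay Credit: +596 days → 3 September 2016.
Response Delay Deduction: −218 days → 29 January 2016.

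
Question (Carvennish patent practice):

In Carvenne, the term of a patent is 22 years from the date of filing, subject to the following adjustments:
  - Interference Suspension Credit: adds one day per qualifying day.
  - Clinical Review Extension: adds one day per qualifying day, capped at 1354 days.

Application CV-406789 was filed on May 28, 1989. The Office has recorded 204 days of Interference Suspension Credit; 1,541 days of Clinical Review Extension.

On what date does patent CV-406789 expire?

Base term: filing date + 22 years → 28 May 2011.
Interference Suspension Credit: +204 days → 18 December 2011.
Clinical Review Extension: 1541 days claimed exceeds the 1354-day cap, so +1354 days → 2 September 2015.

2015-09-02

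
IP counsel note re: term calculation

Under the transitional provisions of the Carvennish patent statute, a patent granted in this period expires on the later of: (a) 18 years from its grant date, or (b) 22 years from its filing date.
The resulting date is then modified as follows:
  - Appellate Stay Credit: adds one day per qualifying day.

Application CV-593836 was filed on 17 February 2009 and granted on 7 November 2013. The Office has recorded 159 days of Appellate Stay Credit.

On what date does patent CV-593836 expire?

(a) grant + 18 years → 7 November 2031.
(b) filing + 22 years → 17 February 2031.
Later of the two: 7 November 2031.
Appellate Stay Credit: +159 days → 14 April 2032.

2032-04-14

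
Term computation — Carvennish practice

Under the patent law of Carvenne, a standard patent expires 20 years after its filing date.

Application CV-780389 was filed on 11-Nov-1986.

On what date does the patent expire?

Filing date + 20 years → 11 November 2006.

November 11, 2006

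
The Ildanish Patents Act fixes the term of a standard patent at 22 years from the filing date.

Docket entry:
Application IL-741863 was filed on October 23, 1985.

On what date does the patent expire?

October 23, 2007

Filing date + 22 years → 23 October 2007.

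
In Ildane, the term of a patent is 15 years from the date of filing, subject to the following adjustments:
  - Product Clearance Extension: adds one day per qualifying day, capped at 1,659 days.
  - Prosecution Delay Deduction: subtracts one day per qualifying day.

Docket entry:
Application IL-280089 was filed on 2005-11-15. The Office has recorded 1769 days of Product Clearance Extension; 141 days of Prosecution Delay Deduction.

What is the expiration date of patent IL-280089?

2025-01-11

Base term: filing date + 15 years → 15 November 2020.
Product Clearance Extension: 1769 days claimed exceeds the 1659-day cap, so +1659 days → 1 June 2025.
Prosecution Delay Deduction: −141 days → 11 January 2025.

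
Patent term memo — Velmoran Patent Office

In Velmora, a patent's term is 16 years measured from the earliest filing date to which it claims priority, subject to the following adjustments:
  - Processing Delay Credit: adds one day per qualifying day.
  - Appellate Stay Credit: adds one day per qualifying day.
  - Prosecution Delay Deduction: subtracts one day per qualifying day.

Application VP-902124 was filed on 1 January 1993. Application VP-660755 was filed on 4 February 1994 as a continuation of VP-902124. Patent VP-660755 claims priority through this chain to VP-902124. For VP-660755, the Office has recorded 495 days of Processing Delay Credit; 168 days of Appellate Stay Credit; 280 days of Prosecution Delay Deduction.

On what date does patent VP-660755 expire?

2010-01-19

Earliest priority filing: 1 January 1993.
Base term: 1 January 1993 + 16 years → 1 January 2009.
Processing Delay Credit: +495 days → 11 May 2010.
Appellate Stay Credit: +168 days → 26 October 2010.
Prosecution Delay Deduction: −280 days → 19 January 2010.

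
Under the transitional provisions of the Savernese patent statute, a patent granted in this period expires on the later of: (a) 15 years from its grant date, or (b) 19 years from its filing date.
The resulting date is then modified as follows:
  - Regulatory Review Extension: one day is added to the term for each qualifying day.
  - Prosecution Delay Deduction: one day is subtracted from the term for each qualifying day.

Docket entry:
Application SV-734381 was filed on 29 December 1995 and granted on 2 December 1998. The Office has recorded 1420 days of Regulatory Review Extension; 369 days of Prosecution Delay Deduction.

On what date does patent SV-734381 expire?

(a) grant + 15 years → 2 December 2013.
(b) filing + 19 years → 29 December 2014.
Later of the two: 29 December 2014.
Regulatory Review Extension: +1420 days → 18 November 2018.
Prosecution Delay Deduction: −369 days → 14 November 2017.

November 14, 2017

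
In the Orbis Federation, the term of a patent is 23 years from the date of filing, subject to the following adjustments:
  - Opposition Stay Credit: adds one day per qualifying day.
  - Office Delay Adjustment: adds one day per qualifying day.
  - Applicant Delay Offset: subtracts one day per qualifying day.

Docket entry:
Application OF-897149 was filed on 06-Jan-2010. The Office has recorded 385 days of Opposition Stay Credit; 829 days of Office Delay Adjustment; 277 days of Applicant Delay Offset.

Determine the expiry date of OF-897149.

Base term: filing date + 23 years → 6 January 2033.
Opposition Stay Credit: +385 days → 26 January 2034.
Office Delay Adjustment: +829 days → 4 May 2036.
Applicant Delay Offset: −277 days → 1 August 2035.

August 1, 2035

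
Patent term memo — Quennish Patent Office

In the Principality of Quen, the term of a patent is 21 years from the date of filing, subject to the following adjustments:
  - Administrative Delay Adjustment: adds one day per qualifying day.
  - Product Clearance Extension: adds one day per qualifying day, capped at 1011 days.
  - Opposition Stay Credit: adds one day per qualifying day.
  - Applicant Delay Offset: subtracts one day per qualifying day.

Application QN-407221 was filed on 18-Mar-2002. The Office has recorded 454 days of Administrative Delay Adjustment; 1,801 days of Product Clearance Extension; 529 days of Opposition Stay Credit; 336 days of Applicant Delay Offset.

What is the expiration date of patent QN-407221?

October 1, 2027

Base term: filing date + 21 years → 18 March 2023.
Administrative Delay Adjustment: +454 days → 14 June 2024.
Product Clearance Extension: 1801 days claimed exceeds the 1011-day cap, so +1011 days → 22 March 2027.
Opposition Stay Credit: +529 days → 1 September 2028.
Applicant Delay Offset: −336 days → 1 October 2027.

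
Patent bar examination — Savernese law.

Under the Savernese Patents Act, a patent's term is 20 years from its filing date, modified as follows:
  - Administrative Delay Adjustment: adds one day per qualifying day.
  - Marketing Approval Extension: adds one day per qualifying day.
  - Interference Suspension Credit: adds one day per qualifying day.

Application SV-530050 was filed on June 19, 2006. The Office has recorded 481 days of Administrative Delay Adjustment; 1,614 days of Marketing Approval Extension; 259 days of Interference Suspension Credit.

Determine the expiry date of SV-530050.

Base term: filing date + 20 years → 19 June 2026.
Administrative Delay Adjustment: +481 days → 13 October 2027.
Marketing Approval Extension: +1614 days → 14 March 2032.
Interference Suspension Credit: +259 days → 28 November 2032.

November 28, 2032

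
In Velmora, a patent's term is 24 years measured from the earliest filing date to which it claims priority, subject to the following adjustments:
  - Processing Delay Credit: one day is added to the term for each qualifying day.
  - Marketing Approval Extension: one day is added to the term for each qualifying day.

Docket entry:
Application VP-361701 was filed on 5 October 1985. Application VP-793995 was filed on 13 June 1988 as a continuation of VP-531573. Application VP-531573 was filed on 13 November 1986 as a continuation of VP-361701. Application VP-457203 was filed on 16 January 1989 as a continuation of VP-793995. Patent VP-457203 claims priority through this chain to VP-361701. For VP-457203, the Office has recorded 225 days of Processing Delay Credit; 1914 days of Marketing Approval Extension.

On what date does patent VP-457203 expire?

2015-08-14

Earliest priority filing: 5 October 1985.
Base term: 5 October 1985 + 24 years → 5 October 2009.
Processing Delay Credit: +225 days → 18 May 2010.
Marketing Approval Extension: +1914 days → 14 August 2015.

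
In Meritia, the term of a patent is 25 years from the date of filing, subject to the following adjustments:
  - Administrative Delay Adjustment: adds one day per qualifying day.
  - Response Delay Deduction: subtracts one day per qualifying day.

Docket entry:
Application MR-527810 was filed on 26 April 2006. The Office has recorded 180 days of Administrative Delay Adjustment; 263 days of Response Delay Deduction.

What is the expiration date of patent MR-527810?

February 2, 2031

Base term: filing date + 25 years → 26 April 2031.
Administrative Delay Adjustment: +180 days → 23 October 2031.
Response Delay Deduction: −263 days → 2 February 2031.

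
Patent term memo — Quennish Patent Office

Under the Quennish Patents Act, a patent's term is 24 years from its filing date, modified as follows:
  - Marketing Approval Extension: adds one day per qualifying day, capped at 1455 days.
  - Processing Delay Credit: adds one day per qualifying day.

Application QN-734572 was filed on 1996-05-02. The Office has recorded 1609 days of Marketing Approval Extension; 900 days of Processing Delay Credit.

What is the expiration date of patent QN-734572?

Base term: filing date + 24 years → 2 May 2020.
Marketing Approval Extension: 1609 days claimed exceeds the 1455-day cap, so +1455 days → 26 April 2024.
Processing Delay Credit: +900 days → 13 October 2026.

October 13, 2026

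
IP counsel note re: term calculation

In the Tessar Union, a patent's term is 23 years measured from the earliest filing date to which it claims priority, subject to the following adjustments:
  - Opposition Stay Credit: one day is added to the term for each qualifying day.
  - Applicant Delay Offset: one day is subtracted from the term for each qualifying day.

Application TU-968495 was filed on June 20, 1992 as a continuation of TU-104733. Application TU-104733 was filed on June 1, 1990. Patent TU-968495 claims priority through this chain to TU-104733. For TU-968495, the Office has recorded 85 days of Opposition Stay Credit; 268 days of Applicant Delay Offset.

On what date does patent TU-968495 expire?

Earliest priority filing: 1 June 1990.
Base term: 1 June 1990 + 23 years → 1 June 2013.
Opposition Stay Credit: +85 days → 25 August 2013.
Applicant Delay Offset: −268 days → 30 November 2012.

November 30, 2012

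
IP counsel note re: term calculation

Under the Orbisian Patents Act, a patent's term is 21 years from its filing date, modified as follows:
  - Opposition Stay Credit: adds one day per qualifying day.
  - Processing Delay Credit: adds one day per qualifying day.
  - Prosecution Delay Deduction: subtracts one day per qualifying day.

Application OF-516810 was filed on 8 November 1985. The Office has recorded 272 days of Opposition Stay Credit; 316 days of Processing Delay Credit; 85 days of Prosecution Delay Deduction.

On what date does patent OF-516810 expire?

Base term: filing date + 21 years → 8 November 2006.
Opposition Stay Credit: +272 days → 7 August 2007.
Processing Delay Credit: +316 days → 18 June 2008.
Prosecution Delay Deduction: −85 days → 25 March 2008.

2008-03-25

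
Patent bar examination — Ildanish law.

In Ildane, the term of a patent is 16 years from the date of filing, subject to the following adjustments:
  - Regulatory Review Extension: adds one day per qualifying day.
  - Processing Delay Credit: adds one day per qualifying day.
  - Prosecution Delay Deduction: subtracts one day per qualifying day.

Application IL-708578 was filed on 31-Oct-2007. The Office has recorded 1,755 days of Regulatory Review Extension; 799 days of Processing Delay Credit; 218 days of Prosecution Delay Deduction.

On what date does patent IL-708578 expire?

Base term: filing date + 16 years → 31 October 2023.
Regulatory Review Extension: +1755 days → 20 August 2028.
Processing Delay Credit: +799 days → 28 October 2030.
Prosecution Delay Deduction: −218 days → 24 March 2030.

March 24, 2030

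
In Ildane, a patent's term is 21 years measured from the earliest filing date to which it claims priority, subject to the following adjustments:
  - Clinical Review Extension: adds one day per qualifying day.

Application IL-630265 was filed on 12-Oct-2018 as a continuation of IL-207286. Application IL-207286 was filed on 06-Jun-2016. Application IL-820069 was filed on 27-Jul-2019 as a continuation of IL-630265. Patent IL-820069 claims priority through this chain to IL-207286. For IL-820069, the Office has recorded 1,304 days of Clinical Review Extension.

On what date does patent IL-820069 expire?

December 31, 2040

Earliest priority filing: 6 June 2016.
Base term: 6 June 2016 + 21 years → 6 June 2037.
Clinical Review Extension: +1304 days → 31 December 2040.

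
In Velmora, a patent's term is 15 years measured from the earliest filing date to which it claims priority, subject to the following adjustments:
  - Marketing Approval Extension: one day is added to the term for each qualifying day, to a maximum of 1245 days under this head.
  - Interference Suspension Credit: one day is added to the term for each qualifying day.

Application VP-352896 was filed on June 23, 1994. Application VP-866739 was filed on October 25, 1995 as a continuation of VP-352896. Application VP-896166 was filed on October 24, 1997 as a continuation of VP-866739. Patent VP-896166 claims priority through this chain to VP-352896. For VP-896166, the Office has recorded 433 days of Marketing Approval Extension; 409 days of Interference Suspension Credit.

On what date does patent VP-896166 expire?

2011-10-13

Earliest priority filing: 23 June 1994.
Base term: 23 June 1994 + 15 years → 23 June 2009.
Marketing Approval Extension: 433 days (within the 1245-day cap) → +433 days → 30 August 2010.
Interference Suspension Credit: +409 days → 13 October 2011.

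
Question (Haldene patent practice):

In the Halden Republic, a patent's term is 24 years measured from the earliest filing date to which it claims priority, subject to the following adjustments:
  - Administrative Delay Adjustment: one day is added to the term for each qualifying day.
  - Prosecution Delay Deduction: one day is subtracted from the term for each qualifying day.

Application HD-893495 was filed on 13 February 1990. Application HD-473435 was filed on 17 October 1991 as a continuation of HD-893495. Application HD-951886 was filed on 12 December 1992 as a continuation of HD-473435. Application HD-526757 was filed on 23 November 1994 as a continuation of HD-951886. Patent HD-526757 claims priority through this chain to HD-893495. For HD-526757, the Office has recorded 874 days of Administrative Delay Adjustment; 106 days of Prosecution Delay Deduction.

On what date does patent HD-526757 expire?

Earliest priority filing: 13 February 1990.
Base term: 13 February 1990 + 24 years → 13 February 2014.
Administrative Delay Adjustment: +874 days → 6 July 2016.
Prosecution Delay Deduction: −106 days → 22 March 2016.

2016-03-22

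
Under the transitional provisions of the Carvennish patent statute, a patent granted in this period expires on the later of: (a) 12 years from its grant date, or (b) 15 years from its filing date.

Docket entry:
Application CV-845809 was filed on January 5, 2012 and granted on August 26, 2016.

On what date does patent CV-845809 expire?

(a) grant + 12 years → 26 August 2028.
(b) filing + 15 years → 5 January 2027.
Later of the two: 26 August 2028.

2028-08-26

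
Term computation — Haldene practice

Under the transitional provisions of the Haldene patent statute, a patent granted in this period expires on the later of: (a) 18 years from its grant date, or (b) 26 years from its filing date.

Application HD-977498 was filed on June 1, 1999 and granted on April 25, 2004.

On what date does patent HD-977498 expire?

(a) grant + 18 years → 25 April 2022.
(b) filing + 26 years → 1 June 2025.
Later of the two: 1 June 2025.

June 1, 2025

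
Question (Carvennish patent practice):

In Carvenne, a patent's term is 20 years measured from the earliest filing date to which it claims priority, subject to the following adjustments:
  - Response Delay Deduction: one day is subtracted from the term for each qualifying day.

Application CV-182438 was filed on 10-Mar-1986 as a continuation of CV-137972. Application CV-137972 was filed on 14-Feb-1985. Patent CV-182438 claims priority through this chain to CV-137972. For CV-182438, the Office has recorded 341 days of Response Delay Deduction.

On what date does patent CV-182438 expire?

Earliest priority filing: 14 February 1985.
Base term: 14 February 1985 + 20 years → 14 February 2005.
Response Delay Deduction: −341 days → 10 March 2004.

2004-03-10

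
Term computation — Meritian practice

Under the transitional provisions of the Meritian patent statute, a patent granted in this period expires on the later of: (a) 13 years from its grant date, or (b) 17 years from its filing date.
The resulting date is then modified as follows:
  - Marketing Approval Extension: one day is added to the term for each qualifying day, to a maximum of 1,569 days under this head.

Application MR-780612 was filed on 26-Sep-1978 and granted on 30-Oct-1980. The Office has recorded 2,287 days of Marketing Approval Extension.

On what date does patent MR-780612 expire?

January 12, 2000

(a) grant + 13 years → 30 October 1993.
(b) filing + 17 years → 26 September 1995.
Later of the two: 26 September 1995.
Marketing Approval Extension: 2287 days claimed exceeds the 1569-day cap, so +1569 days → 12 January 2000.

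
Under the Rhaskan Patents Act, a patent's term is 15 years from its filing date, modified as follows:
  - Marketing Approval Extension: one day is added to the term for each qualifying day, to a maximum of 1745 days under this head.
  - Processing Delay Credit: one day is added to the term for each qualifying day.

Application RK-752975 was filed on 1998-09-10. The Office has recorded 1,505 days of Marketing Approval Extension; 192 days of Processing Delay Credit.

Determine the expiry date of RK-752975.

May 4, 2018

Base term: filing date + 15 years → 10 September 2013.
Marketing Approval Extension: 1505 days (within the 1745-day cap) → +1505 days → 24 October 2017.
Processing Delay Credit: +192 days → 4 May 2018.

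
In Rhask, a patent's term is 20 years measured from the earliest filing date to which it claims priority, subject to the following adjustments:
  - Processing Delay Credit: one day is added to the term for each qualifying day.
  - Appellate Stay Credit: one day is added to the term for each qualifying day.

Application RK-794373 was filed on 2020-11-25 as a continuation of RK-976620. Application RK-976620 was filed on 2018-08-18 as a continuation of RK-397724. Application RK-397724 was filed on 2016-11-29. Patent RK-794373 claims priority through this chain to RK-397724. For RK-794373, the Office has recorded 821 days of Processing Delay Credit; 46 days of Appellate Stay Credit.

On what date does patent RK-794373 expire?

Earliest priority filing: 29 November 2016.
Base term: 29 November 2016 + 20 years → 29 November 2036.
Processing Delay Credit: +821 days → 28 February 2039.
Appellate Stay Credit: +46 days → 15 April 2039.

2039-04-15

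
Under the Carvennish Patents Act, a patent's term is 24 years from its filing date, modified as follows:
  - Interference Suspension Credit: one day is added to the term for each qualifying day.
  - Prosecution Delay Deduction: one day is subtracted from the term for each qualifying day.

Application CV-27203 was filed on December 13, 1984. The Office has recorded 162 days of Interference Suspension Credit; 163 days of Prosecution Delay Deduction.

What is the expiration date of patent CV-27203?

Base term: filing date + 24 years → 13 December 2008.
Interference Suspension Credit: +162 days → 24 May 2009.
Prosecution Delay Deduction: −163 days → 12 December 2008.

2008-12-12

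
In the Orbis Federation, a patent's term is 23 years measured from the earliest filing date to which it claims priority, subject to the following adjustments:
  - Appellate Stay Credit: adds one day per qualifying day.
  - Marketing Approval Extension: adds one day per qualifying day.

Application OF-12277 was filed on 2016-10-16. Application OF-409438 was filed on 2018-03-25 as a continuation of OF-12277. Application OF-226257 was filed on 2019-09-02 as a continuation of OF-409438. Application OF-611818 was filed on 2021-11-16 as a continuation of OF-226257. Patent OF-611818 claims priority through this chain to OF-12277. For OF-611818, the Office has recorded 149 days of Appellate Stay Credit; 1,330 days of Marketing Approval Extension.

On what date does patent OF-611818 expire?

Earliest priority filing: 16 October 2016.
Base term: 16 October 2016 + 23 years → 16 October 2039.
Appellate Stay Credit: +149 days → 13 March 2040.
Marketing Approval Extension: +1330 days → 3 November 2043.

2043-11-03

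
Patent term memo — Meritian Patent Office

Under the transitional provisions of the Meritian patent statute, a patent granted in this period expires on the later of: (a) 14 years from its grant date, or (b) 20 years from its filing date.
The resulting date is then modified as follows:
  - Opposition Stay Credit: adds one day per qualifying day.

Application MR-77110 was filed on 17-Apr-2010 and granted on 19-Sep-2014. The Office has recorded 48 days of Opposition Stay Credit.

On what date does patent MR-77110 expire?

(a) grant + 14 years → 19 September 2028.
(b) filing + 20 years → 17 April 2030.
Later of the two: 17 April 2030.
Opposition Stay Credit: +48 days → 4 June 2030.

June 4, 2030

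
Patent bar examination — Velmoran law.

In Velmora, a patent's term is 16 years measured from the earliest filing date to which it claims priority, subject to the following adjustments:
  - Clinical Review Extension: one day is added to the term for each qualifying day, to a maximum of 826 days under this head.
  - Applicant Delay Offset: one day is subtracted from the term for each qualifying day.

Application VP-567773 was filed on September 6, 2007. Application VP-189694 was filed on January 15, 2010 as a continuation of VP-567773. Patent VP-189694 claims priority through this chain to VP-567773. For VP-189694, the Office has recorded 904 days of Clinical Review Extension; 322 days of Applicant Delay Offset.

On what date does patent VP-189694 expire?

January 22, 2025

Earliest priority filing: 6 September 2007.
Base term: 6 September 2007 + 16 years → 6 September 2023.
Clinical Review Extension: 904 days claimed exceeds the 826-day cap, so +826 days → 10 December 2025.
Applicant Delay Offset: −322 days → 22 January 2025.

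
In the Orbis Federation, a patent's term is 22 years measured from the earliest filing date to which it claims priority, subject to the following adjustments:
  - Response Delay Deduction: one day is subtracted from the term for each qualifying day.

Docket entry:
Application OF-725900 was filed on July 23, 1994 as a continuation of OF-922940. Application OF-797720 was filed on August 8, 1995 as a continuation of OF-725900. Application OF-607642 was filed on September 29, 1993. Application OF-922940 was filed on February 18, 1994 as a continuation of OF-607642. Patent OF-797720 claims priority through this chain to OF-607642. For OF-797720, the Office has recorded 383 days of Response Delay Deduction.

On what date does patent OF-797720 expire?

2014-09-11

Earliest priority filing: 29 September 1993.
Base term: 29 September 1993 + 22 years → 29 September 2015.
Response Delay Deduction: −383 days → 11 September 2014.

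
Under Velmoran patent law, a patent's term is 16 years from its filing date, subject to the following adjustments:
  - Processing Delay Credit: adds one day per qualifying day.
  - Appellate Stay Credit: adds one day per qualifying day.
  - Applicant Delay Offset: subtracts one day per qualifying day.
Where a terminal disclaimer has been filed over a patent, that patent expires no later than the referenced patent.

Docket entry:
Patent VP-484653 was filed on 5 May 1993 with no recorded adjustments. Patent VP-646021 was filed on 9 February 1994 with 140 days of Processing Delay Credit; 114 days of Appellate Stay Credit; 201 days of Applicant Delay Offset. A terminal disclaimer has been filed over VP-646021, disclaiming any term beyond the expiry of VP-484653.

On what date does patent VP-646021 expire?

May 5, 2009

Natural term of VP-646021:
  Base: filing + 16 years → 9 February 2010.
  Processing Delay Credit: +140 days → 29 June 2010.
  Appellate Stay Credit: +114 days → 21 October 2010.
  Applicant Delay Offset: −201 days → 3 April 2010.
Expiry of referenced patent VP-484653:
  Base: filing + 16 years → 5 May 2009.
Terminal disclaimer: VP-646021 expires on the earlier of 3 April 2010 and 5 May 2009.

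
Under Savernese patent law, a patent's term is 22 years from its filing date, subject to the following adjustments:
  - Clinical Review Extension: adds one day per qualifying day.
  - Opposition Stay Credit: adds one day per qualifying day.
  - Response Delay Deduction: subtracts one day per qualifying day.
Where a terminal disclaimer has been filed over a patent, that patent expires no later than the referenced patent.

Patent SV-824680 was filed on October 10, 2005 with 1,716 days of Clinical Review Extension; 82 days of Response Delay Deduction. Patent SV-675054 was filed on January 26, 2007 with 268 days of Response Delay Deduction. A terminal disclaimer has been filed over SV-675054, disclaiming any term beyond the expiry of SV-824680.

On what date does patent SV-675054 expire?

Natural term of SV-675054:
  Base: filing + 22 years → 26 January 2029.
  Response Delay Deduction: −268 days → 3 May 2028.
Expiry of referenced patent SV-824680:
  Base: filing + 22 years → 10 October 2027.
  Clinical Review Extension: +1716 days → 21 June 2032.
  Response Delay Deduction: −82 days → 31 March 2032.
Terminal disclaimer: SV-675054 expires on the earlier of 3 May 2028 and 31 March 2032.

May 3, 2028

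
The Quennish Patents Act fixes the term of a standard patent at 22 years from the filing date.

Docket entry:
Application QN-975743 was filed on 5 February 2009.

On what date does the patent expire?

February 5, 2031

Filing date + 22 years → 5 February 2031.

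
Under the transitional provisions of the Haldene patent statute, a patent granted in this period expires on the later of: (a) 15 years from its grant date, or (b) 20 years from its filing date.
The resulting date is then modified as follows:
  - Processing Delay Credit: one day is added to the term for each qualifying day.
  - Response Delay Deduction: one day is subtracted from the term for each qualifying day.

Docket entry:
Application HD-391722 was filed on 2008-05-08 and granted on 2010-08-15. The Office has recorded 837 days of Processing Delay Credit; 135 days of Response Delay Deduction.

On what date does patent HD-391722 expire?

April 10, 2030

(a) grant + 15 years → 15 August 2025.
(b) filing + 20 years → 8 May 2028.
Later of the two: 8 May 2028.
Processing Delay Credit: +837 days → 23 August 2030.
Response Delay Deduction: −135 days → 10 April 2030.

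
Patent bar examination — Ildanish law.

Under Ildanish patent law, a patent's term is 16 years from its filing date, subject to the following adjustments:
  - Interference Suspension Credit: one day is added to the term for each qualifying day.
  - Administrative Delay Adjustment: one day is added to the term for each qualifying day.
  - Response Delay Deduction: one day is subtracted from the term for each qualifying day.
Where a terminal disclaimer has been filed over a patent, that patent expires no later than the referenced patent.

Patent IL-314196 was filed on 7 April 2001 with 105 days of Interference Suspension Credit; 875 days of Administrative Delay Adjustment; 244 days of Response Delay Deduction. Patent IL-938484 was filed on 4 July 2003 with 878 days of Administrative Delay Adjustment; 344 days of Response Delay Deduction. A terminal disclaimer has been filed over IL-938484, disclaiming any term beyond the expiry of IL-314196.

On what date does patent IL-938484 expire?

2019-04-13

Natural term of IL-938484:
  Base: filing + 16 years → 4 July 2019.
  Administrative Delay Adjustment: +878 days → 28 November 2021.
  Response Delay Deduction: −344 days → 19 December 2020.
Expiry of referenced patent IL-314196:
  Base: filing + 16 years → 7 April 2017.
  Interference Suspension Credit: +105 days → 21 July 2017.
  Administrative Delay Adjustment: +875 days → 13 December 2019.
  Response Delay Deduction: −244 days → 13 April 2019.
Terminal disclaimer: IL-938484 expires on the earlier of 19 December 2020 and 13 April 2019.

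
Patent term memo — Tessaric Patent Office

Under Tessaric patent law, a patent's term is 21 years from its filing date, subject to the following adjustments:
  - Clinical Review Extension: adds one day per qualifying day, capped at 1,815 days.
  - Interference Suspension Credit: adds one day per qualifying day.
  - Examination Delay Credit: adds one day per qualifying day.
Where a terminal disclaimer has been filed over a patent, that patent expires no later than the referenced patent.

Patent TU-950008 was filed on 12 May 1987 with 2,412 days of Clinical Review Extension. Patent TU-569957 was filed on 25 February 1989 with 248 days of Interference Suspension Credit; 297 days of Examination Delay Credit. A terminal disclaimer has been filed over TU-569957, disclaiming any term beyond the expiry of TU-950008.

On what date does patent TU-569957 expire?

Natural term of TU-569957:
  Base: filing + 21 years → 25 February 2010.
  Interference Suspension Credit: +248 days → 31 October 2010.
  Examination Delay Credit: +297 days → 24 August 2011.
Expiry of referenced patent TU-950008:
  Base: filing + 21 years → 12 May 2008.
  Clinical Review Extension: 2412 days claimed exceeds the 1815-day cap, so +1815 days → 1 May 2013.
Terminal disclaimer: TU-569957 expires on the earlier of 24 August 2011 and 1 May 2013.

August 24, 2011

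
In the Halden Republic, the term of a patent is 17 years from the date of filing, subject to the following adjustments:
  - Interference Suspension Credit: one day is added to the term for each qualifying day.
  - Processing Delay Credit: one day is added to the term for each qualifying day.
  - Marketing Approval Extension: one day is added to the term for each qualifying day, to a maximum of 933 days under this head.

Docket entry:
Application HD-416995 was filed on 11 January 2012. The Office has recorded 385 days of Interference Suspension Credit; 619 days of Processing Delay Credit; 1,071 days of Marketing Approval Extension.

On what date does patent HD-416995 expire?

2034-05-02

Base term: filing date + 17 years → 11 January 2029.
Interference Suspension Credit: +385 days → 31 January 2030.
Processing Delay Credit: +619 days → 12 October 2031.
Marketing Approval Extension: 1071 days claimed exceeds the 933-day cap, so +933 days → 2 May 2034.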